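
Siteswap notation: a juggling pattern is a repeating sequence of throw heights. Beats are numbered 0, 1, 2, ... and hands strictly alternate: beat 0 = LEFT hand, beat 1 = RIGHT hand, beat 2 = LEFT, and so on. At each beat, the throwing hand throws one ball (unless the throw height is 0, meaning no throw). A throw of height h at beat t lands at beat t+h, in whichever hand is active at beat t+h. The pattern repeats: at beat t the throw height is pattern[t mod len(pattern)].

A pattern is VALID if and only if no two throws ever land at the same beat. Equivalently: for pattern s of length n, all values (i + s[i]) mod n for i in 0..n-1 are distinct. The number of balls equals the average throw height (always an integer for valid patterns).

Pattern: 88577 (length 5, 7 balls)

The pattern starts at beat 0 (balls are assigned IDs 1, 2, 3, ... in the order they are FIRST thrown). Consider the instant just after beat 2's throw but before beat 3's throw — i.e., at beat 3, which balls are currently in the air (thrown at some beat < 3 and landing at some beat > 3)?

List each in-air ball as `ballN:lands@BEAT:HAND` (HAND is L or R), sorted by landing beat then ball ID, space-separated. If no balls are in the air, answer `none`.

Answer: ball3:lands@7:R ball1:lands@8:L ball2:lands@9:R

Derivation:
Beat 0 (L): throw ball1 h=8 -> lands@8:L; in-air after throw: [b1@8:L]
Beat 1 (R): throw ball2 h=8 -> lands@9:R; in-air after throw: [b1@8:L b2@9:R]
Beat 2 (L): throw ball3 h=5 -> lands@7:R; in-air after throw: [b3@7:R b1@8:L b2@9:R]
Beat 3 (R): throw ball4 h=7 -> lands@10:L; in-air after throw: [b3@7:R b1@8:L b2@9:R b4@10:L]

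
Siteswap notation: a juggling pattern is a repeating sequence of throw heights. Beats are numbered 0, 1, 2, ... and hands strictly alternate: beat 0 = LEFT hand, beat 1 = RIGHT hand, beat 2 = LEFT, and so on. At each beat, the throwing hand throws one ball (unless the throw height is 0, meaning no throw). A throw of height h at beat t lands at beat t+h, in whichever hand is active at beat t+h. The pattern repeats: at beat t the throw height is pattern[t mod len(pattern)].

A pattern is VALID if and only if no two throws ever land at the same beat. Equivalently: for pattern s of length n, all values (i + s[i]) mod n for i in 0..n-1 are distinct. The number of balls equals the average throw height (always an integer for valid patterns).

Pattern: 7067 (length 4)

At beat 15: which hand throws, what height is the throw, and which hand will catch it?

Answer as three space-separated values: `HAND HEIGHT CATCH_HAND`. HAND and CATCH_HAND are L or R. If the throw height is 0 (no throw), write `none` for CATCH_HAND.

Beat 15: 15 mod 2 = 1, so hand = R
Throw height = pattern[15 mod 4] = pattern[3] = 7
Lands at beat 15+7=22, 22 mod 2 = 0, so catch hand = L

Answer: R 7 L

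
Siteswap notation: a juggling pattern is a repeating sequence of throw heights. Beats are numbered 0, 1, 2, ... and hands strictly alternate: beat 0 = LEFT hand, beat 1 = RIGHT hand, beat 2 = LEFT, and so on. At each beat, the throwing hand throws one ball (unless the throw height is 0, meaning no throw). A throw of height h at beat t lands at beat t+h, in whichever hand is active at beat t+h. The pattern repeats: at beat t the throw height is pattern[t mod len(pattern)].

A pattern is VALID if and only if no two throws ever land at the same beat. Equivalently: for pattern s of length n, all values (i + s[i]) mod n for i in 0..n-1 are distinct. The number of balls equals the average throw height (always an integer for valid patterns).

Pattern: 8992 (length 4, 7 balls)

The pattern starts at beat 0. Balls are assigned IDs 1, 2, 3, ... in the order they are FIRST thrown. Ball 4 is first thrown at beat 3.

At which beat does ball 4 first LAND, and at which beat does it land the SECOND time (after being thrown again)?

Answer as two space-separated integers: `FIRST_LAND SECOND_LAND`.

Answer: 5 14

Derivation:
Beat 0 (L): throw ball1 h=8 -> lands@8:L; in-air after throw: [b1@8:L]
Beat 1 (R): throw ball2 h=9 -> lands@10:L; in-air after throw: [b1@8:L b2@10:L]
Beat 2 (L): throw ball3 h=9 -> lands@11:R; in-air after throw: [b1@8:L b2@10:L b3@11:R]
Beat 3 (R): throw ball4 h=2 -> lands@5:R; in-air after throw: [b4@5:R b1@8:L b2@10:L b3@11:R]
Beat 4 (L): throw ball5 h=8 -> lands@12:L; in-air after throw: [b4@5:R b1@8:L b2@10:L b3@11:R b5@12:L]
Beat 5 (R): throw ball4 h=9 -> lands@14:L; in-air after throw: [b1@8:L b2@10:L b3@11:R b5@12:L b4@14:L]
Beat 6 (L): throw ball6 h=9 -> lands@15:R; in-air after throw: [b1@8:L b2@10:L b3@11:R b5@12:L b4@14:L b6@15:R]
Beat 7 (R): throw ball7 h=2 -> lands@9:R; in-air after throw: [b1@8:L b7@9:R b2@10:L b3@11:R b5@12:L b4@14:L b6@15:R]
Beat 8 (L): throw ball1 h=8 -> lands@16:L; in-air after throw: [b7@9:R b2@10:L b3@11:R b5@12:L b4@14:L b6@15:R b1@16:L]
Beat 9 (R): throw ball7 h=9 -> lands@18:L; in-air after throw: [b2@10:L b3@11:R b5@12:L b4@14:L b6@15:R b1@16:L b7@18:L]
Beat 10 (L): throw ball2 h=9 -> lands@19:R; in-air after throw: [b3@11:R b5@12:L b4@14:L b6@15:R b1@16:L b7@18:L b2@19:R]
Beat 11 (R): throw ball3 h=2 -> lands@13:R; in-air after throw: [b5@12:L b3@13:R b4@14:L b6@15:R b1@16:L b7@18:L b2@19:R]
Beat 12 (L): throw ball5 h=8 -> lands@20:L; in-air after throw: [b3@13:R b4@14:L b6@15:R b1@16:L b7@18:L b2@19:R b5@20:L]
Beat 13 (R): throw ball3 h=9 -> lands@22:L; in-air after throw: [b4@14:L b6@15:R b1@16:L b7@18:L b2@19:R b5@20:L b3@22:L]
Beat 14 (L): throw ball4 h=9 -> lands@23:R; in-air after throw: [b6@15:R b1@16:L b7@18:L b2@19:R b5@20:L b3@22:L b4@23:R]
Ball 4: thrown@3 h=2 -> first land @5; rethrown@5 h=9 -> second land @14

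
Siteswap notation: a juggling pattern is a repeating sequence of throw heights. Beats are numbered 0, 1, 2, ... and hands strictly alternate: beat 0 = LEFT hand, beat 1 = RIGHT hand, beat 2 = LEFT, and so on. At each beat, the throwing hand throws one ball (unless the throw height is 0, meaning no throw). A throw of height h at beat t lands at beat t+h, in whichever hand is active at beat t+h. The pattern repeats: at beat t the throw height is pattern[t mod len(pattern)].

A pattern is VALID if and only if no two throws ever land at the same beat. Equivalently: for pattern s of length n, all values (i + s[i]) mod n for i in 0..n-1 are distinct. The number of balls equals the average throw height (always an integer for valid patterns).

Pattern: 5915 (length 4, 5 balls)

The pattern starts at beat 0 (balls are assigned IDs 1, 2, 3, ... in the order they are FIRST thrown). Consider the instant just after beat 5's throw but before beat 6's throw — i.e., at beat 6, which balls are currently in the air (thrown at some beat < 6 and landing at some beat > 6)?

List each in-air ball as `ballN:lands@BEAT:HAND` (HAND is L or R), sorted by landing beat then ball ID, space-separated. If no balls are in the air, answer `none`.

Answer: ball3:lands@8:L ball4:lands@9:R ball2:lands@10:L ball1:lands@14:L

Derivation:
Beat 0 (L): throw ball1 h=5 -> lands@5:R; in-air after throw: [b1@5:R]
Beat 1 (R): throw ball2 h=9 -> lands@10:L; in-air after throw: [b1@5:R b2@10:L]
Beat 2 (L): throw ball3 h=1 -> lands@3:R; in-air after throw: [b3@3:R b1@5:R b2@10:L]
Beat 3 (R): throw ball3 h=5 -> lands@8:L; in-air after throw: [b1@5:R b3@8:L b2@10:L]
Beat 4 (L): throw ball4 h=5 -> lands@9:R; in-air after throw: [b1@5:R b3@8:L b4@9:R b2@10:L]
Beat 5 (R): throw ball1 h=9 -> lands@14:L; in-air after throw: [b3@8:L b4@9:R b2@10:L b1@14:L]
Beat 6 (L): throw ball5 h=1 -> lands@7:R; in-air after throw: [b5@7:R b3@8:L b4@9:R b2@10:L b1@14:L]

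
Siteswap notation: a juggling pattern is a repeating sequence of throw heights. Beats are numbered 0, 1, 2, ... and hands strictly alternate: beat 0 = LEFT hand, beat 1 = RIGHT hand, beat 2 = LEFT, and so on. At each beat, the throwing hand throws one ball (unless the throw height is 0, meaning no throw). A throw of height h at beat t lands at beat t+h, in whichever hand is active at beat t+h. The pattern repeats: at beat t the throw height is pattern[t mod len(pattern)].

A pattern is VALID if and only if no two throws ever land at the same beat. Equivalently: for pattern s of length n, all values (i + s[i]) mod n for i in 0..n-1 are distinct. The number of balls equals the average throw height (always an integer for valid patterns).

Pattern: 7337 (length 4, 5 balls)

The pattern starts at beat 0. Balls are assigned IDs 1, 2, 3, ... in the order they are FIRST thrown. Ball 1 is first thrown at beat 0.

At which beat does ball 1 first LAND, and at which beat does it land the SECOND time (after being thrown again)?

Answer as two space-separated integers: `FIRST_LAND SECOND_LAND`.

Beat 0 (L): throw ball1 h=7 -> lands@7:R; in-air after throw: [b1@7:R]
Beat 1 (R): throw ball2 h=3 -> lands@4:L; in-air after throw: [b2@4:L b1@7:R]
Beat 2 (L): throw ball3 h=3 -> lands@5:R; in-air after throw: [b2@4:L b3@5:R b1@7:R]
Beat 3 (R): throw ball4 h=7 -> lands@10:L; in-air after throw: [b2@4:L b3@5:R b1@7:R b4@10:L]
Beat 4 (L): throw ball2 h=7 -> lands@11:R; in-air after throw: [b3@5:R b1@7:R b4@10:L b2@11:R]
Beat 5 (R): throw ball3 h=3 -> lands@8:L; in-air after throw: [b1@7:R b3@8:L b4@10:L b2@11:R]
Beat 6 (L): throw ball5 h=3 -> lands@9:R; in-air after throw: [b1@7:R b3@8:L b5@9:R b4@10:L b2@11:R]
Beat 7 (R): throw ball1 h=7 -> lands@14:L; in-air after throw: [b3@8:L b5@9:R b4@10:L b2@11:R b1@14:L]
Beat 8 (L): throw ball3 h=7 -> lands@15:R; in-air after throw: [b5@9:R b4@10:L b2@11:R b1@14:L b3@15:R]
Beat 9 (R): throw ball5 h=3 -> lands@12:L; in-air after throw: [b4@10:L b2@11:R b5@12:L b1@14:L b3@15:R]
Beat 10 (L): throw ball4 h=3 -> lands@13:R; in-air after throw: [b2@11:R b5@12:L b4@13:R b1@14:L b3@15:R]
Beat 11 (R): throw ball2 h=7 -> lands@18:L; in-air after throw: [b5@12:L b4@13:R b1@14:L b3@15:R b2@18:L]
Beat 12 (L): throw ball5 h=7 -> lands@19:R; in-air after throw: [b4@13:R b1@14:L b3@15:R b2@18:L b5@19:R]
Beat 13 (R): throw ball4 h=3 -> lands@16:L; in-air after throw: [b1@14:L b3@15:R b4@16:L b2@18:L b5@19:R]
Beat 14 (L): throw ball1 h=3 -> lands@17:R; in-air after throw: [b3@15:R b4@16:L b1@17:R b2@18:L b5@19:R]
Ball 1: thrown@0 h=7 -> first land @7; rethrown@7 h=7 -> second land @14

Answer: 7 14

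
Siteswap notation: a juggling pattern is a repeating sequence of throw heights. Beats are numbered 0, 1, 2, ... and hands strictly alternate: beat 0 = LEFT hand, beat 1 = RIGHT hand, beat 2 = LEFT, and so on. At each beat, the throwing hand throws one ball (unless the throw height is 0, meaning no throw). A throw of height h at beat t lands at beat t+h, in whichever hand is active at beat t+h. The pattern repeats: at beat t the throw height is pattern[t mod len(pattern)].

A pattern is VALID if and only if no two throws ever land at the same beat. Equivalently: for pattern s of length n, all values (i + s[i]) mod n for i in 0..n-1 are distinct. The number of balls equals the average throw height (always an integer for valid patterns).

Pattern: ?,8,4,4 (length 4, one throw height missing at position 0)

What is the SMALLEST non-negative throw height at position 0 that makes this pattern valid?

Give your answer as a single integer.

Answer: 0

Derivation:
i=0: s[i]=? (unknown)
i=1: (1 + 8) mod 4 = 1
i=2: (2 + 4) mod 4 = 2
i=3: (3 + 4) mod 4 = 3
Known residues: [1, 2, 3]; need a permutation of 0..3, so missing residue r = 0
Need (0 + s) mod 4 = 0; smallest s = (0 - 0) mod 4 = 0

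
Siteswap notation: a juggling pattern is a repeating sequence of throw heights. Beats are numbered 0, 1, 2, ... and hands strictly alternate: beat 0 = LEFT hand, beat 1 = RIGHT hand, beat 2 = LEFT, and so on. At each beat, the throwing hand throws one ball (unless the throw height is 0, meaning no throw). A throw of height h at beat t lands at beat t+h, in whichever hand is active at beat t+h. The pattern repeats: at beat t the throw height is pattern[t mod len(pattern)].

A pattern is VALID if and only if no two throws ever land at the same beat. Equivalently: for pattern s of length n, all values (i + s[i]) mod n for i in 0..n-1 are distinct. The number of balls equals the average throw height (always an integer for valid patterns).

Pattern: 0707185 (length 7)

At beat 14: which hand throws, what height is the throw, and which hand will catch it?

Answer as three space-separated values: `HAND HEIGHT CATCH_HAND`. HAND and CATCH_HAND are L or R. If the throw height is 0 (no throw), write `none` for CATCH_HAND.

Beat 14: 14 mod 2 = 0, so hand = L
Throw height = pattern[14 mod 7] = pattern[0] = 0

Answer: L 0 none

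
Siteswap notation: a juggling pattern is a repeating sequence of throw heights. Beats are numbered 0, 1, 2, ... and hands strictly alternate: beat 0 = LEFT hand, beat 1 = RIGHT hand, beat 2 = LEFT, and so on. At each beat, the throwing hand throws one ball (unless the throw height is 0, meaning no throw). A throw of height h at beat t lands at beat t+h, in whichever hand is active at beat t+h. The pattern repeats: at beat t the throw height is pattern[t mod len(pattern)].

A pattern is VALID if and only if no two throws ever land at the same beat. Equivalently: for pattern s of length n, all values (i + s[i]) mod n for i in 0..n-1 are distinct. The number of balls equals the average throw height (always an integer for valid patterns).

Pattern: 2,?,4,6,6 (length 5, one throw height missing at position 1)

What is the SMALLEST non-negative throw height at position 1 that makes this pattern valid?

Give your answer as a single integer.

i=0: (0 + 2) mod 5 = 2
i=1: s[i]=? (unknown)
i=2: (2 + 4) mod 5 = 1
i=3: (3 + 6) mod 5 = 4
i=4: (4 + 6) mod 5 = 0
Known residues: [0, 1, 2, 4]; need a permutation of 0..4, so missing residue r = 3
Need (1 + s) mod 5 = 3; smallest s = (3 - 1) mod 5 = 2

Answer: 2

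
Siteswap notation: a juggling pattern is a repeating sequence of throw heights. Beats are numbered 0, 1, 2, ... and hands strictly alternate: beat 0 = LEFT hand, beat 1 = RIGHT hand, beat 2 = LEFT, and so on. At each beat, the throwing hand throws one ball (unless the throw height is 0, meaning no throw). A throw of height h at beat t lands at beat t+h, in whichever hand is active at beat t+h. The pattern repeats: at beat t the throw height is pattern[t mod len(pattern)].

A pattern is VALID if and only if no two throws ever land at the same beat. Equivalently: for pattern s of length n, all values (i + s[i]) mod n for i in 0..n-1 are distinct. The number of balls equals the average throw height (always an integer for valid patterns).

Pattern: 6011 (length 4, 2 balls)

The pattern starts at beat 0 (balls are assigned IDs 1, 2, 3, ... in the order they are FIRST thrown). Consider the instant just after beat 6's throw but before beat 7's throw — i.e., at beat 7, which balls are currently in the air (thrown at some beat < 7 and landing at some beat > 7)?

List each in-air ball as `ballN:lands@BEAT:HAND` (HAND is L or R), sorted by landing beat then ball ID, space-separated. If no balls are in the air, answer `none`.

Answer: ball2:lands@10:L

Derivation:
Beat 0 (L): throw ball1 h=6 -> lands@6:L; in-air after throw: [b1@6:L]
Beat 2 (L): throw ball2 h=1 -> lands@3:R; in-air after throw: [b2@3:R b1@6:L]
Beat 3 (R): throw ball2 h=1 -> lands@4:L; in-air after throw: [b2@4:L b1@6:L]
Beat 4 (L): throw ball2 h=6 -> lands@10:L; in-air after throw: [b1@6:L b2@10:L]
Beat 6 (L): throw ball1 h=1 -> lands@7:R; in-air after throw: [b1@7:R b2@10:L]
Beat 7 (R): throw ball1 h=1 -> lands@8:L; in-air after throw: [b1@8:L b2@10:L]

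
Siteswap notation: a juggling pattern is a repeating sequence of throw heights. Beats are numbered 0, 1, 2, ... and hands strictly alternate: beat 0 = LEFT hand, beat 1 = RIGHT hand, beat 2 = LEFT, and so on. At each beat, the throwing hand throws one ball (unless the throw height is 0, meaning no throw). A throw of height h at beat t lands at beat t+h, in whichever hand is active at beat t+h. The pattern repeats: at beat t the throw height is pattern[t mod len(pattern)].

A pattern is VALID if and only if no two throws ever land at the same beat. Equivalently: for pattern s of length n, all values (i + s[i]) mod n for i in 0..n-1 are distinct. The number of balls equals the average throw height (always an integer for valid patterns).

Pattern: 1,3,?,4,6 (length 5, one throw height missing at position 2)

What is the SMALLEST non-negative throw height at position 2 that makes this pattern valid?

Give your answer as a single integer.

i=0: (0 + 1) mod 5 = 1
i=1: (1 + 3) mod 5 = 4
i=2: s[i]=? (unknown)
i=3: (3 + 4) mod 5 = 2
i=4: (4 + 6) mod 5 = 0
Known residues: [0, 1, 2, 4]; need a permutation of 0..4, so missing residue r = 3
Need (2 + s) mod 5 = 3; smallest s = (3 - 2) mod 5 = 1

Answer: 1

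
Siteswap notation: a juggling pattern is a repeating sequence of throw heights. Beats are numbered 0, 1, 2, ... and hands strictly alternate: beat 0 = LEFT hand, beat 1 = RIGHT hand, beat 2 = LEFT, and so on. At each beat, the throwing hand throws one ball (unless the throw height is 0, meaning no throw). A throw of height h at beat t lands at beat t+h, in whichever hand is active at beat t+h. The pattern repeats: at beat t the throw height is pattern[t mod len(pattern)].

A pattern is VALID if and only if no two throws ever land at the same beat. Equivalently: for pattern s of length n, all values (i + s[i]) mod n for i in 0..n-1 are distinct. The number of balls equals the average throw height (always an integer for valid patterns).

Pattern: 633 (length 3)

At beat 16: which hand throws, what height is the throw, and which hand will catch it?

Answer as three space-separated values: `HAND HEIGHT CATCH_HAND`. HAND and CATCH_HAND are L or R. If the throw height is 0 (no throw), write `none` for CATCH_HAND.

Beat 16: 16 mod 2 = 0, so hand = L
Throw height = pattern[16 mod 3] = pattern[1] = 3
Lands at beat 16+3=19, 19 mod 2 = 1, so catch hand = R

Answer: L 3 R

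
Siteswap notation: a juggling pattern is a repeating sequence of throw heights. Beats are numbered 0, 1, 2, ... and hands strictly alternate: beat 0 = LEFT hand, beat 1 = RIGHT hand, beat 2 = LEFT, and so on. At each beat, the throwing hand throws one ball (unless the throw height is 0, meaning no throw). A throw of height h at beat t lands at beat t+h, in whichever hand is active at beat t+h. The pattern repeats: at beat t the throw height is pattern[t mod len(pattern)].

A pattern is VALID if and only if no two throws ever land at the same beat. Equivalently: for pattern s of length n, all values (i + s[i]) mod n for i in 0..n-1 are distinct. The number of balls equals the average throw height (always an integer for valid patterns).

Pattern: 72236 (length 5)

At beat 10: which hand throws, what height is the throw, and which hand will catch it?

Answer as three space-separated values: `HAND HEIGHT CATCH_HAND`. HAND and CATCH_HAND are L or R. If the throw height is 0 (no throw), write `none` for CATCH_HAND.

Beat 10: 10 mod 2 = 0, so hand = L
Throw height = pattern[10 mod 5] = pattern[0] = 7
Lands at beat 10+7=17, 17 mod 2 = 1, so catch hand = R

Answer: L 7 R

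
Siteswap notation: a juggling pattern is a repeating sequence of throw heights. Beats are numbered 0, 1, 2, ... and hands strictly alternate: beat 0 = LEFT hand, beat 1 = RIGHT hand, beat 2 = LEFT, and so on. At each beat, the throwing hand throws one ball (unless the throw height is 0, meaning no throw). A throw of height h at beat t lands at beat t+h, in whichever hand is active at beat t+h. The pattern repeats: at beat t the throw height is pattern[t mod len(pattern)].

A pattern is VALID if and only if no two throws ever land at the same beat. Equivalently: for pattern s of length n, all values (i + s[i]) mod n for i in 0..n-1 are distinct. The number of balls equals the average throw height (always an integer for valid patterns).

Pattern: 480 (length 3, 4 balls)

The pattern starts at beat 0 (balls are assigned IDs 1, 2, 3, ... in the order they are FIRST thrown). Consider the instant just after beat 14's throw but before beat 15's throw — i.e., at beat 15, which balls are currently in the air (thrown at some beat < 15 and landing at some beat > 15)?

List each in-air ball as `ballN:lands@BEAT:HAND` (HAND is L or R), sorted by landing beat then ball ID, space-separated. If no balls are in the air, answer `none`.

Answer: ball1:lands@16:L ball4:lands@18:L ball2:lands@21:R

Derivation:
Beat 0 (L): throw ball1 h=4 -> lands@4:L; in-air after throw: [b1@4:L]
Beat 1 (R): throw ball2 h=8 -> lands@9:R; in-air after throw: [b1@4:L b2@9:R]
Beat 3 (R): throw ball3 h=4 -> lands@7:R; in-air after throw: [b1@4:L b3@7:R b2@9:R]
Beat 4 (L): throw ball1 h=8 -> lands@12:L; in-air after throw: [b3@7:R b2@9:R b1@12:L]
Beat 6 (L): throw ball4 h=4 -> lands@10:L; in-air after throw: [b3@7:R b2@9:R b4@10:L b1@12:L]
Beat 7 (R): throw ball3 h=8 -> lands@15:R; in-air after throw: [b2@9:R b4@10:L b1@12:L b3@15:R]
Beat 9 (R): throw ball2 h=4 -> lands@13:R; in-air after throw: [b4@10:L b1@12:L b2@13:R b3@15:R]
Beat 10 (L): throw ball4 h=8 -> lands@18:L; in-air after throw: [b1@12:L b2@13:R b3@15:R b4@18:L]
Beat 12 (L): throw ball1 h=4 -> lands@16:L; in-air after throw: [b2@13:R b3@15:R b1@16:L b4@18:L]
Beat 13 (R): throw ball2 h=8 -> lands@21:R; in-air after throw: [b3@15:R b1@16:L b4@18:L b2@21:R]
Beat 15 (R): throw ball3 h=4 -> lands@19:R; in-air after throw: [b1@16:L b4@18:L b3@19:R b2@21:R]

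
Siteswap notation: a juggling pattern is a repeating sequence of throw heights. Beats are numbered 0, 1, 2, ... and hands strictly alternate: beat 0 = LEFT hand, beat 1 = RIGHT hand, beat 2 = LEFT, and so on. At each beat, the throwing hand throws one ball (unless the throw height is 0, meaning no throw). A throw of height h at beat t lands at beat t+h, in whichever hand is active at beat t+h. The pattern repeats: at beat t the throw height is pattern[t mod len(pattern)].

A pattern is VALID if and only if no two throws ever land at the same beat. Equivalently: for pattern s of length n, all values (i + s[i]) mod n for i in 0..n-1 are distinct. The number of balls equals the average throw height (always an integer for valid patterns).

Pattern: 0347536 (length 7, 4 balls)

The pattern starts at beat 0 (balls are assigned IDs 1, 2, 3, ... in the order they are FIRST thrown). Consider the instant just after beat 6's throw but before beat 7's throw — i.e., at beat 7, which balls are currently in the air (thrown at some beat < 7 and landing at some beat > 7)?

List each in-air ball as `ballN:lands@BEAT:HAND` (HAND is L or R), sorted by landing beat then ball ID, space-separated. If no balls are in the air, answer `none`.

Beat 1 (R): throw ball1 h=3 -> lands@4:L; in-air after throw: [b1@4:L]
Beat 2 (L): throw ball2 h=4 -> lands@6:L; in-air after throw: [b1@4:L b2@6:L]
Beat 3 (R): throw ball3 h=7 -> lands@10:L; in-air after throw: [b1@4:L b2@6:L b3@10:L]
Beat 4 (L): throw ball1 h=5 -> lands@9:R; in-air after throw: [b2@6:L b1@9:R b3@10:L]
Beat 5 (R): throw ball4 h=3 -> lands@8:L; in-air after throw: [b2@6:L b4@8:L b1@9:R b3@10:L]
Beat 6 (L): throw ball2 h=6 -> lands@12:L; in-air after throw: [b4@8:L b1@9:R b3@10:L b2@12:L]

Answer: ball4:lands@8:L ball1:lands@9:R ball3:lands@10:L ball2:lands@12:L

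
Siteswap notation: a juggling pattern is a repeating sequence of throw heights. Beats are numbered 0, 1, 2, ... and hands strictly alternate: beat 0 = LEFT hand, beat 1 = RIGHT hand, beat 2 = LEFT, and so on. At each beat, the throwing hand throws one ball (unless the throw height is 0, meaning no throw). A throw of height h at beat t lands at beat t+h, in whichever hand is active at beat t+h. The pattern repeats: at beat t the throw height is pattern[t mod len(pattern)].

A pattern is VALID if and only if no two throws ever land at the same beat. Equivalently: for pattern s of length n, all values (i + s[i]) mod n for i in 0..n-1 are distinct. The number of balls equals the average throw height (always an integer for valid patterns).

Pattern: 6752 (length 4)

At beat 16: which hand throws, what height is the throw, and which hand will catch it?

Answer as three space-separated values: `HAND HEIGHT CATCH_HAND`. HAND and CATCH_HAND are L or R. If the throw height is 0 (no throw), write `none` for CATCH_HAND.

Beat 16: 16 mod 2 = 0, so hand = L
Throw height = pattern[16 mod 4] = pattern[0] = 6
Lands at beat 16+6=22, 22 mod 2 = 0, so catch hand = L

Answer: L 6 L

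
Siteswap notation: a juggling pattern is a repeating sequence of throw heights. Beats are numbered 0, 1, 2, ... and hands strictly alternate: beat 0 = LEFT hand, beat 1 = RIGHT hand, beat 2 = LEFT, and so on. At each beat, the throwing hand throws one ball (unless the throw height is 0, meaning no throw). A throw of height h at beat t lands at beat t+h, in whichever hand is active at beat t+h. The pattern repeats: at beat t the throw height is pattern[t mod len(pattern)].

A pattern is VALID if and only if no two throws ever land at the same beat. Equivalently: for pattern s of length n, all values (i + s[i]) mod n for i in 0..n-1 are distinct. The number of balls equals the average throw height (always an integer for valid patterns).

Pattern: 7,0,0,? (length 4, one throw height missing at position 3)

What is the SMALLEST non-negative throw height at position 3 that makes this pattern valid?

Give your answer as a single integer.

i=0: (0 + 7) mod 4 = 3
i=1: (1 + 0) mod 4 = 1
i=2: (2 + 0) mod 4 = 2
i=3: s[i]=? (unknown)
Known residues: [1, 2, 3]; need a permutation of 0..3, so missing residue r = 0
Need (3 + s) mod 4 = 0; smallest s = (0 - 3) mod 4 = 1

Answer: 1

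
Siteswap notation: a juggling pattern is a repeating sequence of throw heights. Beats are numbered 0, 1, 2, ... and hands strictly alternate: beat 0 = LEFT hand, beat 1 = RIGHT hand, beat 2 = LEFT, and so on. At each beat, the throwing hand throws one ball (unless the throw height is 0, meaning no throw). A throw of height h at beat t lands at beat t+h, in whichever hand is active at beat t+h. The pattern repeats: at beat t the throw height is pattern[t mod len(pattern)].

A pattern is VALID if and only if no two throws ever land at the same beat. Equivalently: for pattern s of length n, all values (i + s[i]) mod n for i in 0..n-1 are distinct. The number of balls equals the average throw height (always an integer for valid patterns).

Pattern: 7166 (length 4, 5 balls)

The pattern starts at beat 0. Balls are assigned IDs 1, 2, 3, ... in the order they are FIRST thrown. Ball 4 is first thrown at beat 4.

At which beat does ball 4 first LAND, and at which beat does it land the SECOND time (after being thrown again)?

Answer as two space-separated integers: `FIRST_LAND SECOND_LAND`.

Beat 0 (L): throw ball1 h=7 -> lands@7:R; in-air after throw: [b1@7:R]
Beat 1 (R): throw ball2 h=1 -> lands@2:L; in-air after throw: [b2@2:L b1@7:R]
Beat 2 (L): throw ball2 h=6 -> lands@8:L; in-air after throw: [b1@7:R b2@8:L]
Beat 3 (R): throw ball3 h=6 -> lands@9:R; in-air after throw: [b1@7:R b2@8:L b3@9:R]
Beat 4 (L): throw ball4 h=7 -> lands@11:R; in-air after throw: [b1@7:R b2@8:L b3@9:R b4@11:R]
Beat 5 (R): throw ball5 h=1 -> lands@6:L; in-air after throw: [b5@6:L b1@7:R b2@8:L b3@9:R b4@11:R]
Beat 6 (L): throw ball5 h=6 -> lands@12:L; in-air after throw: [b1@7:R b2@8:L b3@9:R b4@11:R b5@12:L]
Beat 7 (R): throw ball1 h=6 -> lands@13:R; in-air after throw: [b2@8:L b3@9:R b4@11:R b5@12:L b1@13:R]
Beat 8 (L): throw ball2 h=7 -> lands@15:R; in-air after throw: [b3@9:R b4@11:R b5@12:L b1@13:R b2@15:R]
Beat 9 (R): throw ball3 h=1 -> lands@10:L; in-air after throw: [b3@10:L b4@11:R b5@12:L b1@13:R b2@15:R]
Beat 10 (L): throw ball3 h=6 -> lands@16:L; in-air after throw: [b4@11:R b5@12:L b1@13:R b2@15:R b3@16:L]
Beat 11 (R): throw ball4 h=6 -> lands@17:R; in-air after throw: [b5@12:L b1@13:R b2@15:R b3@16:L b4@17:R]
Beat 12 (L): throw ball5 h=7 -> lands@19:R; in-air after throw: [b1@13:R b2@15:R b3@16:L b4@17:R b5@19:R]
Beat 13 (R): throw ball1 h=1 -> lands@14:L; in-air after throw: [b1@14:L b2@15:R b3@16:L b4@17:R b5@19:R]
Beat 14 (L): throw ball1 h=6 -> lands@20:L; in-air after throw: [b2@15:R b3@16:L b4@17:R b5@19:R b1@20:L]
Beat 15 (R): throw ball2 h=6 -> lands@21:R; in-air after throw: [b3@16:L b4@17:R b5@19:R b1@20:L b2@21:R]
Beat 16 (L): throw ball3 h=7 -> lands@23:R; in-air after throw: [b4@17:R b5@19:R b1@20:L b2@21:R b3@23:R]
Beat 17 (R): throw ball4 h=1 -> lands@18:L; in-air after throw: [b4@18:L b5@19:R b1@20:L b2@21:R b3@23:R]
Ball 4: thrown@4 h=7 -> first land @11; rethrown@11 h=6 -> second land @17

Answer: 11 17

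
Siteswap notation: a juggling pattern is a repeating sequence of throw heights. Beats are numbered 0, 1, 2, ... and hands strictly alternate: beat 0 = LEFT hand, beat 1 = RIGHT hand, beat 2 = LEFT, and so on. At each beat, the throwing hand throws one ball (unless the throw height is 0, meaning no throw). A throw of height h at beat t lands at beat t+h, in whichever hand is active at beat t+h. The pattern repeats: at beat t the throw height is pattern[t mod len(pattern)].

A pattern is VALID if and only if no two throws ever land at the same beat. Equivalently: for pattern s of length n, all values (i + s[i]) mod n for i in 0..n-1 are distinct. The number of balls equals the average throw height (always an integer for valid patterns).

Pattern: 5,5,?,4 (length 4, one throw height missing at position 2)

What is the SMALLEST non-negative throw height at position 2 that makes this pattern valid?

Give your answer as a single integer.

i=0: (0 + 5) mod 4 = 1
i=1: (1 + 5) mod 4 = 2
i=2: s[i]=? (unknown)
i=3: (3 + 4) mod 4 = 3
Known residues: [1, 2, 3]; need a permutation of 0..3, so missing residue r = 0
Need (2 + s) mod 4 = 0; smallest s = (0 - 2) mod 4 = 2

Answer: 2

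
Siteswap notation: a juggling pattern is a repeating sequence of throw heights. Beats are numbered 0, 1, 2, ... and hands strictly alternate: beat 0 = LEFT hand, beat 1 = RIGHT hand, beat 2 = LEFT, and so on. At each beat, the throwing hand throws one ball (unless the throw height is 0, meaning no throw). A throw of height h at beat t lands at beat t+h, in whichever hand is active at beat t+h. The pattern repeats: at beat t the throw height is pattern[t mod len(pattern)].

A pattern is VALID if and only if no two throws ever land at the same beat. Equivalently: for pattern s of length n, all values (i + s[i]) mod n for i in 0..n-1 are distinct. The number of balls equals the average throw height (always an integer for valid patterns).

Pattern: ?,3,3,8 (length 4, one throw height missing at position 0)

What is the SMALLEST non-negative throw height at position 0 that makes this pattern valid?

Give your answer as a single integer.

Answer: 2

Derivation:
i=0: s[i]=? (unknown)
i=1: (1 + 3) mod 4 = 0
i=2: (2 + 3) mod 4 = 1
i=3: (3 + 8) mod 4 = 3
Known residues: [0, 1, 3]; need a permutation of 0..3, so missing residue r = 2
Need (0 + s) mod 4 = 2; smallest s = (2 - 0) mod 4 = 2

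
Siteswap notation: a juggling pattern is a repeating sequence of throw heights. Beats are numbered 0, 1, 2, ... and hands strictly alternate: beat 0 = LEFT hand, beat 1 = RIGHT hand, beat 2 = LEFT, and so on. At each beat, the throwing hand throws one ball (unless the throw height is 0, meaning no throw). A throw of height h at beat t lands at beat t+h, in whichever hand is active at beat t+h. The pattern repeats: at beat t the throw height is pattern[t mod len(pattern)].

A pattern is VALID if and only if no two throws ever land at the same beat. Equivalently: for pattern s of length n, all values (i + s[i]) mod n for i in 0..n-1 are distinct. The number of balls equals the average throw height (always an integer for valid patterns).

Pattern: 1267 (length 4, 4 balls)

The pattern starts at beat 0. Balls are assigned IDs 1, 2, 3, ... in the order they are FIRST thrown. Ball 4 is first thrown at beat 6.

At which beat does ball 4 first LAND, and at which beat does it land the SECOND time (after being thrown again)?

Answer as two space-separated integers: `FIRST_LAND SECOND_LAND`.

Answer: 12 13

Derivation:
Beat 0 (L): throw ball1 h=1 -> lands@1:R; in-air after throw: [b1@1:R]
Beat 1 (R): throw ball1 h=2 -> lands@3:R; in-air after throw: [b1@3:R]
Beat 2 (L): throw ball2 h=6 -> lands@8:L; in-air after throw: [b1@3:R b2@8:L]
Beat 3 (R): throw ball1 h=7 -> lands@10:L; in-air after throw: [b2@8:L b1@10:L]
Beat 4 (L): throw ball3 h=1 -> lands@5:R; in-air after throw: [b3@5:R b2@8:L b1@10:L]
Beat 5 (R): throw ball3 h=2 -> lands@7:R; in-air after throw: [b3@7:R b2@8:L b1@10:L]
Beat 6 (L): throw ball4 h=6 -> lands@12:L; in-air after throw: [b3@7:R b2@8:L b1@10:L b4@12:L]
Beat 7 (R): throw ball3 h=7 -> lands@14:L; in-air after throw: [b2@8:L b1@10:L b4@12:L b3@14:L]
Beat 8 (L): throw ball2 h=1 -> lands@9:R; in-air after throw: [b2@9:R b1@10:L b4@12:L b3@14:L]
Beat 9 (R): throw ball2 h=2 -> lands@11:R; in-air after throw: [b1@10:L b2@11:R b4@12:L b3@14:L]
Beat 10 (L): throw ball1 h=6 -> lands@16:L; in-air after throw: [b2@11:R b4@12:L b3@14:L b1@16:L]
Beat 11 (R): throw ball2 h=7 -> lands@18:L; in-air after throw: [b4@12:L b3@14:L b1@16:L b2@18:L]
Beat 12 (L): throw ball4 h=1 -> lands@13:R; in-air after throw: [b4@13:R b3@14:L b1@16:L b2@18:L]
Beat 13 (R): throw ball4 h=2 -> lands@15:R; in-air after throw: [b3@14:L b4@15:R b1@16:L b2@18:L]
Ball 4: thrown@6 h=6 -> first land @12; rethrown@12 h=1 -> second land @13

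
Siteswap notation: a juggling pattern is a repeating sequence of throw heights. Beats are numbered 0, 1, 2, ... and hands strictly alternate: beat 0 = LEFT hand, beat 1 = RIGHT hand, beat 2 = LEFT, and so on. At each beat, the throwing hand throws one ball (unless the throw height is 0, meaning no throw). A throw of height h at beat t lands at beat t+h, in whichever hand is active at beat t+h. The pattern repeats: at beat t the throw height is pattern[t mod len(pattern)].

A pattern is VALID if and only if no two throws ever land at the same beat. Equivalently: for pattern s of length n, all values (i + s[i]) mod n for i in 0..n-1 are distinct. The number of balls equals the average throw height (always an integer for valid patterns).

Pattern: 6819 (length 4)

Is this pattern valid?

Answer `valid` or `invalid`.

i=0: (i + s[i]) mod n = (0 + 6) mod 4 = 2
i=1: (i + s[i]) mod n = (1 + 8) mod 4 = 1
i=2: (i + s[i]) mod n = (2 + 1) mod 4 = 3
i=3: (i + s[i]) mod n = (3 + 9) mod 4 = 0
Residues: [2, 1, 3, 0], distinct: True

Answer: valid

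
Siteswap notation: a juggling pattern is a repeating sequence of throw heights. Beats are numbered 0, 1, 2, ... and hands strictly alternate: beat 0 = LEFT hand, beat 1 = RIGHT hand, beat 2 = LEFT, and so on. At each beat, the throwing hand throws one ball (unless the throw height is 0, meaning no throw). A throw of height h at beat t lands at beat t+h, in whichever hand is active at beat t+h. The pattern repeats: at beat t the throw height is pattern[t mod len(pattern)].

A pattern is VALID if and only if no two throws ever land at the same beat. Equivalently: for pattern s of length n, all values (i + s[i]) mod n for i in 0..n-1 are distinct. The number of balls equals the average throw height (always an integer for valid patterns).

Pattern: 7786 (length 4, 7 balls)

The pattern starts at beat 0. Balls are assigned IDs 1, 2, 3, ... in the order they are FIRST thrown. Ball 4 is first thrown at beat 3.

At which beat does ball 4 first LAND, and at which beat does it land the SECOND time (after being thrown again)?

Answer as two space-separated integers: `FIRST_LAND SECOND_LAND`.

Answer: 9 16

Derivation:
Beat 0 (L): throw ball1 h=7 -> lands@7:R; in-air after throw: [b1@7:R]
Beat 1 (R): throw ball2 h=7 -> lands@8:L; in-air after throw: [b1@7:R b2@8:L]
Beat 2 (L): throw ball3 h=8 -> lands@10:L; in-air after throw: [b1@7:R b2@8:L b3@10:L]
Beat 3 (R): throw ball4 h=6 -> lands@9:R; in-air after throw: [b1@7:R b2@8:L b4@9:R b3@10:L]
Beat 4 (L): throw ball5 h=7 -> lands@11:R; in-air after throw: [b1@7:R b2@8:L b4@9:R b3@10:L b5@11:R]
Beat 5 (R): throw ball6 h=7 -> lands@12:L; in-air after throw: [b1@7:R b2@8:L b4@9:R b3@10:L b5@11:R b6@12:L]
Beat 6 (L): throw ball7 h=8 -> lands@14:L; in-air after throw: [b1@7:R b2@8:L b4@9:R b3@10:L b5@11:R b6@12:L b7@14:L]
Beat 7 (R): throw ball1 h=6 -> lands@13:R; in-air after throw: [b2@8:L b4@9:R b3@10:L b5@11:R b6@12:L b1@13:R b7@14:L]
Beat 8 (L): throw ball2 h=7 -> lands@15:R; in-air after throw: [b4@9:R b3@10:L b5@11:R b6@12:L b1@13:R b7@14:L b2@15:R]
Beat 9 (R): throw ball4 h=7 -> lands@16:L; in-air after throw: [b3@10:L b5@11:R b6@12:L b1@13:R b7@14:L b2@15:R b4@16:L]
Beat 10 (L): throw ball3 h=8 -> lands@18:L; in-air after throw: [b5@11:R b6@12:L b1@13:R b7@14:L b2@15:R b4@16:L b3@18:L]
Beat 11 (R): throw ball5 h=6 -> lands@17:R; in-air after throw: [b6@12:L b1@13:R b7@14:L b2@15:R b4@16:L b5@17:R b3@18:L]
Ball 4: thrown@3 h=6 -> first land @9; rethrown@9 h=7 -> second land @16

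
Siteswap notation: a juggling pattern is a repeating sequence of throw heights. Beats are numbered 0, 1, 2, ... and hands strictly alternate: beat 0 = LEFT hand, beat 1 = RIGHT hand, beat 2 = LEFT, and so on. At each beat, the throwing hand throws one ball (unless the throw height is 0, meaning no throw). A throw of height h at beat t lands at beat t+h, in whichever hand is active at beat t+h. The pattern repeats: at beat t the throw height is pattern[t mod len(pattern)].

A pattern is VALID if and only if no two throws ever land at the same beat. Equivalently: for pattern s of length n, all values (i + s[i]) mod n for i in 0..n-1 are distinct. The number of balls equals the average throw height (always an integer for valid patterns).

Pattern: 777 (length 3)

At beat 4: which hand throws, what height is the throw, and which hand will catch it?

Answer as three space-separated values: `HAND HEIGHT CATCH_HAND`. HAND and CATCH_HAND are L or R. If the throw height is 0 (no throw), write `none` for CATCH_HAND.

Beat 4: 4 mod 2 = 0, so hand = L
Throw height = pattern[4 mod 3] = pattern[1] = 7
Lands at beat 4+7=11, 11 mod 2 = 1, so catch hand = R

Answer: L 7 R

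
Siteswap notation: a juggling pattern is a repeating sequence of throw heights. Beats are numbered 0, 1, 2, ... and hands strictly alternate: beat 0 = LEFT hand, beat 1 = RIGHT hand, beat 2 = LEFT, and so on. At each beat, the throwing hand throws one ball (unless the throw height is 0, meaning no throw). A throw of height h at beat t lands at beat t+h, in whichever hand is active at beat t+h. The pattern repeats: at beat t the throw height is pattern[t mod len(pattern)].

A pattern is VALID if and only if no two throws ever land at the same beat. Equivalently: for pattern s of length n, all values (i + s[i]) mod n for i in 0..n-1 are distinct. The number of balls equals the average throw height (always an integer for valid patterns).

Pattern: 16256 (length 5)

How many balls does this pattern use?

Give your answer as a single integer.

Answer: 4

Derivation:
Pattern = [1, 6, 2, 5, 6], length n = 5
  position 0: throw height = 1, running sum = 1
  position 1: throw height = 6, running sum = 7
  position 2: throw height = 2, running sum = 9
  position 3: throw height = 5, running sum = 14
  position 4: throw height = 6, running sum = 20
Total sum = 20; balls = sum / n = 20 / 5 = 4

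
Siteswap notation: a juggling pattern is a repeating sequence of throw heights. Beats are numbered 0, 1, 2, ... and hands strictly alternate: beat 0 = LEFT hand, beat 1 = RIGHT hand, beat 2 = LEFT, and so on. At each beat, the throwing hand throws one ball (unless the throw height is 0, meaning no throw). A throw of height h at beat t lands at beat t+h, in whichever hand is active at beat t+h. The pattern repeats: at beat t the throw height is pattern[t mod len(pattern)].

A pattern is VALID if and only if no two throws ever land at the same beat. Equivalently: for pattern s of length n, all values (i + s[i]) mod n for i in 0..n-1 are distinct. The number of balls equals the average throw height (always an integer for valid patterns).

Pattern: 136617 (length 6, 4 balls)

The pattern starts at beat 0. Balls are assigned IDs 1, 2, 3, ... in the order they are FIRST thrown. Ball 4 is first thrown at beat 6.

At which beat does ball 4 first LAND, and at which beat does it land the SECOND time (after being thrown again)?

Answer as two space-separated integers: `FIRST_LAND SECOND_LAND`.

Beat 0 (L): throw ball1 h=1 -> lands@1:R; in-air after throw: [b1@1:R]
Beat 1 (R): throw ball1 h=3 -> lands@4:L; in-air after throw: [b1@4:L]
Beat 2 (L): throw ball2 h=6 -> lands@8:L; in-air after throw: [b1@4:L b2@8:L]
Beat 3 (R): throw ball3 h=6 -> lands@9:R; in-air after throw: [b1@4:L b2@8:L b3@9:R]
Beat 4 (L): throw ball1 h=1 -> lands@5:R; in-air after throw: [b1@5:R b2@8:L b3@9:R]
Beat 5 (R): throw ball1 h=7 -> lands@12:L; in-air after throw: [b2@8:L b3@9:R b1@12:L]
Beat 6 (L): throw ball4 h=1 -> lands@7:R; in-air after throw: [b4@7:R b2@8:L b3@9:R b1@12:L]
Beat 7 (R): throw ball4 h=3 -> lands@10:L; in-air after throw: [b2@8:L b3@9:R b4@10:L b1@12:L]
Beat 8 (L): throw ball2 h=6 -> lands@14:L; in-air after throw: [b3@9:R b4@10:L b1@12:L b2@14:L]
Beat 9 (R): throw ball3 h=6 -> lands@15:R; in-air after throw: [b4@10:L b1@12:L b2@14:L b3@15:R]
Beat 10 (L): throw ball4 h=1 -> lands@11:R; in-air after throw: [b4@11:R b1@12:L b2@14:L b3@15:R]
Ball 4: thrown@6 h=1 -> first land @7; rethrown@7 h=3 -> second land @10

Answer: 7 10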